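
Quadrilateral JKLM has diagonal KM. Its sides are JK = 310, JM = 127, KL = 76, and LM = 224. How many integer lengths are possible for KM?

116

From triangle JKM: 183 < KM < 437.
From triangle LKM: 148 < KM < 300.
Intersection: 183 < KM < 300, so integers 184 through 299: 116 values.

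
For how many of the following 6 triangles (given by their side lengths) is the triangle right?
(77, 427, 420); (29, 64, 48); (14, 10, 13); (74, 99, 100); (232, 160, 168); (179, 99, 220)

(77,427,420): 77²+420² = 182329 = 427² → right
(29,64,48): 29²+48² = 3145 < 4096 = 64² → obtuse
(14,10,13): 10²+13² = 269 > 196 = 14² → acute
(74,99,100): 74²+99² = 15277 > 10000 = 100² → acute
(232,160,168): 160²+168² = 53824 = 232² → right
(179,99,220): 99²+179² = 41842 < 48400 = 220² → obtuse
2 of the 6 are right.

2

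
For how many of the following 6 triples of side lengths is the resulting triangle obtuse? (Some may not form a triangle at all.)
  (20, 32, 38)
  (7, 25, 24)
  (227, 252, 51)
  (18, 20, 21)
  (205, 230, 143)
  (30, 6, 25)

(20,32,38): 20²+32² = 1424 < 1444 = 38² → obtuse
(7,25,24): 7²+24² = 625 = 25² → right
(227,252,51): 51²+227² = 54130 < 63504 = 252² → obtuse
(18,20,21): 18²+20² = 724 > 441 = 21² → acute
(205,230,143): 143²+205² = 62474 > 52900 = 230² → acute
(30,6,25): 6²+25² = 661 < 900 = 30² → obtuse
3 of the 6 are obtuse.

3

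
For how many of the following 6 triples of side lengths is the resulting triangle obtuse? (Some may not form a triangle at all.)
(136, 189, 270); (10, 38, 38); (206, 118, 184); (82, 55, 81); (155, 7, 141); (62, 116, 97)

2

(136,189,270): 136²+189² = 54217 < 72900 = 270² → obtuse
(10,38,38): 10²+38² = 1544 > 1444 = 38² → acute
(206,118,184): 118²+184² = 47780 > 42436 = 206² → acute
(82,55,81): 55²+81² = 9586 > 6724 = 82² → acute
(155,7,141): 7+141 ≤ 155, not a triangle
(62,116,97): 62²+97² = 13253 < 13456 = 116² → obtuse
2 of the 6 are obtuse.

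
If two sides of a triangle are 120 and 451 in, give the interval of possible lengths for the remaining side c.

By the triangle inequality, c must be less than 120 + 451 = 571 and greater than |120 − 451| = 331.

331 < c < 571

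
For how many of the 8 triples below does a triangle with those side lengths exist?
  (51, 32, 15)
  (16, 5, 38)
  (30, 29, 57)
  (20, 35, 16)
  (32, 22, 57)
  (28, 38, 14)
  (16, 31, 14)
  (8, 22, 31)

3

(15,32,51): 15+32 ≤ 51 → not valid
(5,16,38): 5+16 ≤ 38 → not valid
(29,30,57): 29+30 > 57 → valid
(16,20,35): 16+20 > 35 → valid
(22,32,57): 22+32 ≤ 57 → not valid
(14,28,38): 14+28 > 38 → valid
(14,16,31): 14+16 ≤ 31 → not valid
(8,22,31): 8+22 ≤ 31 → not valid
3 of the 8 triples form a triangle.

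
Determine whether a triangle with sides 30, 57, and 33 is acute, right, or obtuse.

Compare the square of the longest side to the sum of squares of the other two: 30² + 33² = 1989 < 3249 = 57².

obtuse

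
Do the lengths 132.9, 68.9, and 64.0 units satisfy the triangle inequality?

No

The two shorter sides sum to 132.9, exactly equal to the longest side 132.9.
That gives only a degenerate (flat) triangle — the inequality must be strict.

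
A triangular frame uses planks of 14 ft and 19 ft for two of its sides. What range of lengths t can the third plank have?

5 < t < 33 (ft)

By the triangle inequality, t must be less than 14 + 19 = 33 and greater than |14 − 19| = 5.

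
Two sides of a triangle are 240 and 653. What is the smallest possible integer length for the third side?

The third side must be strictly greater than |240 − 653| = 413.
The smallest integer above 413 is 414.

414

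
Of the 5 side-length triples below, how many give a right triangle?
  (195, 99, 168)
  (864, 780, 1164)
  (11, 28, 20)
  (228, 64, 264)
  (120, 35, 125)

3

(195,99,168): 99²+168² = 38025 = 195² → right
(864,780,1164): 780²+864² = 1354896 = 1164² → right
(11,28,20): 11²+20² = 521 < 784 = 28² → obtuse
(228,64,264): 64²+228² = 56080 < 69696 = 264² → obtuse
(120,35,125): 35²+120² = 15625 = 125² → right
3 of the 5 are right.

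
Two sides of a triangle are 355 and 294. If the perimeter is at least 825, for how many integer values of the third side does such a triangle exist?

473

Triangle inequality: 61 < x < 649. Perimeter ≥ 825 gives x ≥ 825 − 355 − 294 = 176.
So 176 ≤ x < 649; integers 176 through 648: 473 values.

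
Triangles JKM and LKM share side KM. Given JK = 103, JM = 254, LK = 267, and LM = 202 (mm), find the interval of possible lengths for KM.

From triangle JKM: |103 − 254| < KM < 103 + 254, i.e. 151 < KM < 357.
From triangle LKM: 65 < KM < 469.
Both must hold, so KM lies in the intersection.

151 < KM < 357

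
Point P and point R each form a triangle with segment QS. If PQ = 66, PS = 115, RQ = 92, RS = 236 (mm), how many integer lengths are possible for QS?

From triangle PQS: 49 < QS < 181.
From triangle RQS: 144 < QS < 328.
Intersection: 144 < QS < 181, so integers 145 through 180: 36 values.

36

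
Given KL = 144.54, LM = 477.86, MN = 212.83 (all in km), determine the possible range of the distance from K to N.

120.49 ≤ KN ≤ 835.23 km

The maximum is all hops collinear in one direction: 144.54 + 477.86 + 212.83 = 835.23.
The longest hop is 477.86; the others sum to 357.37. Folding the others back against it leaves at least 477.86 − 357.37 = 120.49.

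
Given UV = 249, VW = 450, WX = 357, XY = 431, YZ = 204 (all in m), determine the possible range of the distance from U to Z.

0 ≤ UZ ≤ 1691 m

The maximum is all hops collinear in one direction: 249 + 450 + 357 + 431 + 204 = 1691.
The longest hop is 450; the others sum to 1241. Since 450 ≤ 1241, the path can fold back on itself completely, so the minimum distance is 0.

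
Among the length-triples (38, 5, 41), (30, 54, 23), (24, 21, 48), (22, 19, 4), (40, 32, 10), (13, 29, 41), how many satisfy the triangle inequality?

4

(5,38,41): 5+38 > 41 → valid
(23,30,54): 23+30 ≤ 54 → not valid
(21,24,48): 21+24 ≤ 48 → not valid
(4,19,22): 4+19 > 22 → valid
(10,32,40): 10+32 > 40 → valid
(13,29,41): 13+29 > 41 → valid
4 of the 6 triples form a triangle.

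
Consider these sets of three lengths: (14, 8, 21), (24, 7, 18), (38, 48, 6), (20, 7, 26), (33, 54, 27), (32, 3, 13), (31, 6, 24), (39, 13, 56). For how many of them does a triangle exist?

4

(8,14,21): 8+14 > 21 → valid
(7,18,24): 7+18 > 24 → valid
(6,38,48): 6+38 ≤ 48 → not valid
(7,20,26): 7+20 > 26 → valid
(27,33,54): 27+33 > 54 → valid
(3,13,32): 3+13 ≤ 32 → not valid
(6,24,31): 6+24 ≤ 31 → not valid
(13,39,56): 13+39 ≤ 56 → not valid
4 of the 8 triples form a triangle.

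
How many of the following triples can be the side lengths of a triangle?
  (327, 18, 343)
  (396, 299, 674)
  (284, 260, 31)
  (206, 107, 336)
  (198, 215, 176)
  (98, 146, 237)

(18,327,343): 18+327 > 343 → valid
(299,396,674): 299+396 > 674 → valid
(31,260,284): 31+260 > 284 → valid
(107,206,336): 107+206 ≤ 336 → not valid
(176,198,215): 176+198 > 215 → valid
(98,146,237): 98+146 > 237 → valid
5 of the 6 triples form a triangle.

5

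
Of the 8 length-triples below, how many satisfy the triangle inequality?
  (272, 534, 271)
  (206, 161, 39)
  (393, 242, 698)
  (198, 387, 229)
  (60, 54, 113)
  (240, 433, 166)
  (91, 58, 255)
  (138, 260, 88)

3

(271,272,534): 271+272 > 534 → valid
(39,161,206): 39+161 ≤ 206 → not valid
(242,393,698): 242+393 ≤ 698 → not valid
(198,229,387): 198+229 > 387 → valid
(54,60,113): 54+60 > 113 → valid
(166,240,433): 166+240 ≤ 433 → not valid
(58,91,255): 58+91 ≤ 255 → not valid
(88,138,260): 88+138 ≤ 260 → not valid
3 of the 8 triples form a triangle.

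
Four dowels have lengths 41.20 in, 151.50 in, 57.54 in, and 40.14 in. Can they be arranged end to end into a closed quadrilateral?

No

For a quadrilateral, each side must be shorter than the sum of the others.
Here the longest side is 151.50, but the remaining 3 sides sum to only 138.88.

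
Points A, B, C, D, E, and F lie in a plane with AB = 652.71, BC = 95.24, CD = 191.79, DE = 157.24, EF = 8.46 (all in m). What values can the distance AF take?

199.98 ≤ AF ≤ 1105.44 m

The maximum is all hops collinear in one direction: 652.71 + 95.24 + 191.79 + 157.24 + 8.46 = 1105.44.
The longest hop is 652.71; the others sum to 452.73. Folding the others back against it leaves at least 652.71 − 452.73 = 199.98.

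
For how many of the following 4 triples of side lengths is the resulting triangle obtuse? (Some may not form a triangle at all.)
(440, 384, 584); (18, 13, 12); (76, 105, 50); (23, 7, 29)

3

(440,384,584): 384²+440² = 341056 = 584² → right
(18,13,12): 12²+13² = 313 < 324 = 18² → obtuse
(76,105,50): 50²+76² = 8276 < 11025 = 105² → obtuse
(23,7,29): 7²+23² = 578 < 841 = 29² → obtuse
3 of the 4 are obtuse.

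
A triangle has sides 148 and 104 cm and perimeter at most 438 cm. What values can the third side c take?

44 < c ≤ 186

Triangle inequality alone gives 44 < c < 252.
The perimeter condition gives c ≤ 438 − 148 − 104 = 186.
Intersecting the two: 44 < c ≤ 186.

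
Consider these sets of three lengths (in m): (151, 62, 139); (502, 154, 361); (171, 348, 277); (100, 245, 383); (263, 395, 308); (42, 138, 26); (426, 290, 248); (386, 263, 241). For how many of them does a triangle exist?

6

(62,139,151): 62+139 > 151 → valid
(154,361,502): 154+361 > 502 → valid
(171,277,348): 171+277 > 348 → valid
(100,245,383): 100+245 ≤ 383 → not valid
(263,308,395): 263+308 > 395 → valid
(26,42,138): 26+42 ≤ 138 → not valid
(248,290,426): 248+290 > 426 → valid
(241,263,386): 241+263 > 386 → valid
6 of the 8 triples form a triangle.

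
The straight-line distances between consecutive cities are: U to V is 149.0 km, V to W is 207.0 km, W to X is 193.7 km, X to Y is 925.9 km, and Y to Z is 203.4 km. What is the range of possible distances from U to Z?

172.8 ≤ UZ ≤ 1679.0 km

The maximum is all hops collinear in one direction: 149.0 + 207.0 + 193.7 + 925.9 + 203.4 = 1679.0.
The longest hop is 925.9; the others sum to 753.1. Folding the others back against it leaves at least 925.9 − 753.1 = 172.8.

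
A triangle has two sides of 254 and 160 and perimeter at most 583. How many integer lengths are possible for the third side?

75

Triangle inequality: 94 < x < 414. Perimeter ≤ 583 gives x ≤ 583 − 254 − 160 = 169.
So 94 < x ≤ 169; integers 95 through 169: 75 values.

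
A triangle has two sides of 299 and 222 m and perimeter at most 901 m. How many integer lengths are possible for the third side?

303

Triangle inequality: 77 < x < 521. Perimeter ≤ 901 gives x ≤ 901 − 299 − 222 = 380.
So 77 < x ≤ 380; integers 78 through 380: 303 values.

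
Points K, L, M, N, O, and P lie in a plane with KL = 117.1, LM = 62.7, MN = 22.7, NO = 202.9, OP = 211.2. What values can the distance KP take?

0 ≤ KP ≤ 616.6

The maximum is all hops collinear in one direction: 117.1 + 62.7 + 22.7 + 202.9 + 211.2 = 616.6.
The longest hop is 211.2; the others sum to 405.4. Since 211.2 ≤ 405.4, the path can fold back on itself completely, so the minimum distance is 0.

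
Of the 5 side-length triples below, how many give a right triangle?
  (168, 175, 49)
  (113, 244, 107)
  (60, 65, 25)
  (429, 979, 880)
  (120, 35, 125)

(168,175,49): 49²+168² = 30625 = 175² → right
(113,244,107): 107+113 ≤ 244, not a triangle
(60,65,25): 25²+60² = 4225 = 65² → right
(429,979,880): 429²+880² = 958441 = 979² → right
(120,35,125): 35²+120² = 15625 = 125² → right
4 of the 5 are right.

4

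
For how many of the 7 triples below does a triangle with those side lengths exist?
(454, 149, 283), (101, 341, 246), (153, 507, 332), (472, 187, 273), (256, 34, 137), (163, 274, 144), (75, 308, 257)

(149,283,454): 149+283 ≤ 454 → not valid
(101,246,341): 101+246 > 341 → valid
(153,332,507): 153+332 ≤ 507 → not valid
(187,273,472): 187+273 ≤ 472 → not valid
(34,137,256): 34+137 ≤ 256 → not valid
(144,163,274): 144+163 > 274 → valid
(75,257,308): 75+257 > 308 → valid
3 of the 7 triples form a triangle.

3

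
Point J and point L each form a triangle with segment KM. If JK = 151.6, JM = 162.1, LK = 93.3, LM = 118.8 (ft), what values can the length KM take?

25.5 < KM < 212.1

From triangle JKM: |151.6 − 162.1| < KM < 151.6 + 162.1, i.e. 10.5 < KM < 313.7.
From triangle LKM: 25.5 < KM < 212.1.
Both must hold, so KM lies in the intersection.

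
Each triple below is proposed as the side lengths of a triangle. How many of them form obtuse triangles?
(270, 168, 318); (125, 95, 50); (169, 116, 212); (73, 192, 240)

(270,168,318): 168²+270² = 101124 = 318² → right
(125,95,50): 50²+95² = 11525 < 15625 = 125² → obtuse
(169,116,212): 116²+169² = 42017 < 44944 = 212² → obtuse
(73,192,240): 73²+192² = 42193 < 57600 = 240² → obtuse
3 of the 4 are obtuse.

3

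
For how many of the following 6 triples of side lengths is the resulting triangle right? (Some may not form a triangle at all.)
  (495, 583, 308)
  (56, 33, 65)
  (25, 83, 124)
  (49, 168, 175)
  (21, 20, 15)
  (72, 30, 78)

4

(495,583,308): 308²+495² = 339889 = 583² → right
(56,33,65): 33²+56² = 4225 = 65² → right
(25,83,124): 25+83 ≤ 124, not a triangle
(49,168,175): 49²+168² = 30625 = 175² → right
(21,20,15): 15²+20² = 625 > 441 = 21² → acute
(72,30,78): 30²+72² = 6084 = 78² → right
4 of the 6 are right.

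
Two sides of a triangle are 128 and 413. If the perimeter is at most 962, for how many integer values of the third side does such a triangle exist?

Triangle inequality: 285 < x < 541. Perimeter ≤ 962 gives x ≤ 962 − 128 − 413 = 421.
So 285 < x ≤ 421; integers 286 through 421: 136 values.

136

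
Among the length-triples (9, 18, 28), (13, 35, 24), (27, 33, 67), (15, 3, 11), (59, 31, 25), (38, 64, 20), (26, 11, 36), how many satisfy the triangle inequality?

2

(9,18,28): 9+18 ≤ 28 → not valid
(13,24,35): 13+24 > 35 → valid
(27,33,67): 27+33 ≤ 67 → not valid
(3,11,15): 3+11 ≤ 15 → not valid
(25,31,59): 25+31 ≤ 59 → not valid
(20,38,64): 20+38 ≤ 64 → not valid
(11,26,36): 11+26 > 36 → valid
2 of the 7 triples form a triangle.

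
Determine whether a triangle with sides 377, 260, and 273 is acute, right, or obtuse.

Compare the square of the longest side to the sum of squares of the other two: 260² + 273² = 142129 = 377².

right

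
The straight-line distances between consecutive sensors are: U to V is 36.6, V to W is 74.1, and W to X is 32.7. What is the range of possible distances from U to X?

4.8 ≤ UX ≤ 143.4

The maximum is all hops collinear in one direction: 36.6 + 74.1 + 32.7 = 143.4.
The longest hop is 74.1; the others sum to 69.3. Folding the others back against it leaves at least 74.1 − 69.3 = 4.8.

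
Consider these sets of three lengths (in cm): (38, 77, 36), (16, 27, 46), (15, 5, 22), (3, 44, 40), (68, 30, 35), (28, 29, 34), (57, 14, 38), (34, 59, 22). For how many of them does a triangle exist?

(36,38,77): 36+38 ≤ 77 → not valid
(16,27,46): 16+27 ≤ 46 → not valid
(5,15,22): 5+15 ≤ 22 → not valid
(3,40,44): 3+40 ≤ 44 → not valid
(30,35,68): 30+35 ≤ 68 → not valid
(28,29,34): 28+29 > 34 → valid
(14,38,57): 14+38 ≤ 57 → not valid
(22,34,59): 22+34 ≤ 59 → not valid
1 of the 8 triples forms a triangle.

1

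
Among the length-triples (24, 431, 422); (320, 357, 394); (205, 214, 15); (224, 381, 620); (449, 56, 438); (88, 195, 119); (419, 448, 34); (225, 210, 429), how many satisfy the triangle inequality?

7

(24,422,431): 24+422 > 431 → valid
(320,357,394): 320+357 > 394 → valid
(15,205,214): 15+205 > 214 → valid
(224,381,620): 224+381 ≤ 620 → not valid
(56,438,449): 56+438 > 449 → valid
(88,119,195): 88+119 > 195 → valid
(34,419,448): 34+419 > 448 → valid
(210,225,429): 210+225 > 429 → valid
7 of the 8 triples form a triangle.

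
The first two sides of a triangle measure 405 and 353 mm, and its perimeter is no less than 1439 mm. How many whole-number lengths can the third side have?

77

Triangle inequality: 52 < x < 758. Perimeter ≥ 1439 gives x ≥ 1439 − 405 − 353 = 681.
So 681 ≤ x < 758; integers 681 through 757: 77 values.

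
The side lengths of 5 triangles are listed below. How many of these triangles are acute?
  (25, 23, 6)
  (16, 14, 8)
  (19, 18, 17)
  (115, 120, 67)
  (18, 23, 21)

4

(25,23,6): 6²+23² = 565 < 625 = 25² → obtuse
(16,14,8): 8²+14² = 260 > 256 = 16² → acute
(19,18,17): 17²+18² = 613 > 361 = 19² → acute
(115,120,67): 67²+115² = 17714 > 14400 = 120² → acute
(18,23,21): 18²+21² = 765 > 529 = 23² → acute
4 of the 5 are acute.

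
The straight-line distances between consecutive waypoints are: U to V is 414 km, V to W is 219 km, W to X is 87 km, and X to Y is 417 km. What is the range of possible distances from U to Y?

0 ≤ UY ≤ 1137 km

The maximum is all hops collinear in one direction: 414 + 219 + 87 + 417 = 1137.
The longest hop is 417; the others sum to 720. Since 417 ≤ 720, the path can fold back on itself completely, so the minimum distance is 0.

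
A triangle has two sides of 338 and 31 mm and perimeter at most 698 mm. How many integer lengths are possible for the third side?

22

Triangle inequality: 307 < x < 369. Perimeter ≤ 698 gives x ≤ 698 − 338 − 31 = 329.
So 307 < x ≤ 329; integers 308 through 329: 22 values.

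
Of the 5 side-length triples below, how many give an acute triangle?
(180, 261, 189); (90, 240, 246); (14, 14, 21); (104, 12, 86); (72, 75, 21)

1

(180,261,189): 180²+189² = 68121 = 261² → right
(90,240,246): 90²+240² = 65700 > 60516 = 246² → acute
(14,14,21): 14²+14² = 392 < 441 = 21² → obtuse
(104,12,86): 12+86 ≤ 104, not a triangle
(72,75,21): 21²+72² = 5625 = 75² → right
1 of the 5 is acute.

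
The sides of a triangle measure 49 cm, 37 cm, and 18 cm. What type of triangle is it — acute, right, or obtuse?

obtuse

Compare the square of the longest side to the sum of squares of the other two: 18² + 37² = 1693 < 2401 = 49².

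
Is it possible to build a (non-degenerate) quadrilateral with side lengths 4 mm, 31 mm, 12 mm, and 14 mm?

For a quadrilateral, each side must be shorter than the sum of the others.
Here the longest side is 31, but the remaining 3 sides sum to only 30.

No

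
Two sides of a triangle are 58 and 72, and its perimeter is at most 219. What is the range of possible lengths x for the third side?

14 < x ≤ 89

Triangle inequality alone gives 14 < x < 130.
The perimeter condition gives x ≤ 219 − 58 − 72 = 89.
Intersecting the two: 14 < x ≤ 89.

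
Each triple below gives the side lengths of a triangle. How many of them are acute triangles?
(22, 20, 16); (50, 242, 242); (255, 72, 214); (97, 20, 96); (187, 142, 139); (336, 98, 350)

4

(22,20,16): 16²+20² = 656 > 484 = 22² → acute
(50,242,242): 50²+242² = 61064 > 58564 = 242² → acute
(255,72,214): 72²+214² = 50980 < 65025 = 255² → obtuse
(97,20,96): 20²+96² = 9616 > 9409 = 97² → acute
(187,142,139): 139²+142² = 39485 > 34969 = 187² → acute
(336,98,350): 98²+336² = 122500 = 350² → right
4 of the 6 are acute.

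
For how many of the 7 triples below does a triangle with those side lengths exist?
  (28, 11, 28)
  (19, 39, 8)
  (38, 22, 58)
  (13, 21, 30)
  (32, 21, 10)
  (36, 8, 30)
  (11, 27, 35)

(11,28,28): 11+28 > 28 → valid
(8,19,39): 8+19 ≤ 39 → not valid
(22,38,58): 22+38 > 58 → valid
(13,21,30): 13+21 > 30 → valid
(10,21,32): 10+21 ≤ 32 → not valid
(8,30,36): 8+30 > 36 → valid
(11,27,35): 11+27 > 35 → valid
5 of the 7 triples form a triangle.

5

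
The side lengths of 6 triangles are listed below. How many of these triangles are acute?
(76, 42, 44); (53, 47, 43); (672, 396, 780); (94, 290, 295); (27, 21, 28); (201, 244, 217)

(76,42,44): 42²+44² = 3700 < 5776 = 76² → obtuse
(53,47,43): 43²+47² = 4058 > 2809 = 53² → acute
(672,396,780): 396²+672² = 608400 = 780² → right
(94,290,295): 94²+290² = 92936 > 87025 = 295² → acute
(27,21,28): 21²+27² = 1170 > 784 = 28² → acute
(201,244,217): 201²+217² = 87490 > 59536 = 244² → acute
4 of the 6 are acute.

4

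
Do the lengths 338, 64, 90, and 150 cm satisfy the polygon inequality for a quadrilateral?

For a quadrilateral, each side must be shorter than the sum of the others.
Here the longest side is 338, but the remaining 3 sides sum to only 304.

No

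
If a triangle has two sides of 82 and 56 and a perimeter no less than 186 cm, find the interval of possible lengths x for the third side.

Triangle inequality alone gives 26 < x < 138.
The perimeter condition gives x ≥ 186 − 82 − 56 = 48.
Intersecting the two: 48 ≤ x < 138.

48 ≤ x < 138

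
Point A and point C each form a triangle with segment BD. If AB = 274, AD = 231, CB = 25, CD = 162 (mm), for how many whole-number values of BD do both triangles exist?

From triangle ABD: 43 < BD < 505.
From triangle CBD: 137 < BD < 187.
Intersection: 137 < BD < 187, so integers 138 through 186: 49 values.

49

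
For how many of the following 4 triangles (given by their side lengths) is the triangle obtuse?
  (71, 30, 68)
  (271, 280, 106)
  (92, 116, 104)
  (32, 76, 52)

(71,30,68): 30²+68² = 5524 > 5041 = 71² → acute
(271,280,106): 106²+271² = 84677 > 78400 = 280² → acute
(92,116,104): 92²+104² = 19280 > 13456 = 116² → acute
(32,76,52): 32²+52² = 3728 < 5776 = 76² → obtuse
1 of the 4 is obtuse.

1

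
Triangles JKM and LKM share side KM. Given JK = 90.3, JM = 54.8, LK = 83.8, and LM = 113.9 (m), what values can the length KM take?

35.5 < KM < 145.1

From triangle JKM: |90.3 − 54.8| < KM < 90.3 + 54.8, i.e. 35.5 < KM < 145.1.
From triangle LKM: 30.1 < KM < 197.7.
Both must hold, so KM lies in the intersection.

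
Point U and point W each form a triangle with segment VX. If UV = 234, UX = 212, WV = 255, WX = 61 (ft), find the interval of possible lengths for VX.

194 < VX < 316

From triangle UVX: |234 − 212| < VX < 234 + 212, i.e. 22 < VX < 446.
From triangle WVX: 194 < VX < 316.
Both must hold, so VX lies in the intersection.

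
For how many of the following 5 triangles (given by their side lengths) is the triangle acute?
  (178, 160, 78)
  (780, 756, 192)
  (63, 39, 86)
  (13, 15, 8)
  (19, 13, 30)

(178,160,78): 78²+160² = 31684 = 178² → right
(780,756,192): 192²+756² = 608400 = 780² → right
(63,39,86): 39²+63² = 5490 < 7396 = 86² → obtuse
(13,15,8): 8²+13² = 233 > 225 = 15² → acute
(19,13,30): 13²+19² = 530 < 900 = 30² → obtuse
1 of the 5 is acute.

1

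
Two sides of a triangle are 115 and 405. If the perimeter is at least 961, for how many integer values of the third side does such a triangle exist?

Triangle inequality: 290 < x < 520. Perimeter ≥ 961 gives x ≥ 961 − 115 − 405 = 441.
So 441 ≤ x < 520; integers 441 through 519: 79 values.

79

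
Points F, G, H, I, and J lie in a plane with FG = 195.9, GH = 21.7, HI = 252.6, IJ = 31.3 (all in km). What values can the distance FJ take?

The maximum is all hops collinear in one direction: 195.9 + 21.7 + 252.6 + 31.3 = 501.5.
The longest hop is 252.6; the others sum to 248.9. Folding the others back against it leaves at least 252.6 − 248.9 = 3.7.

3.7 ≤ FJ ≤ 501.5 km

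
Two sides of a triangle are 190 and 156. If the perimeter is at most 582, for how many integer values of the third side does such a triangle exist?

Triangle inequality: 34 < x < 346. Perimeter ≤ 582 gives x ≤ 582 − 190 − 156 = 236.
So 34 < x ≤ 236; integers 35 through 236: 202 values.

202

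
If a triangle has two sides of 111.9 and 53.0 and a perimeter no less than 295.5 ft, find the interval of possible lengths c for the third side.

Triangle inequality alone gives 58.9 < c < 164.9.
The perimeter condition gives c ≥ 295.5 − 111.9 − 53.0 = 130.6.
Intersecting the two: 130.6 ≤ c < 164.9.

130.6 ≤ c < 164.9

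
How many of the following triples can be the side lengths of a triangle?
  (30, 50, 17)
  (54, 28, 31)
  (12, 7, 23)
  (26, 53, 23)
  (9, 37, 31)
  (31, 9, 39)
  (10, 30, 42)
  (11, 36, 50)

(17,30,50): 17+30 ≤ 50 → not valid
(28,31,54): 28+31 > 54 → valid
(7,12,23): 7+12 ≤ 23 → not valid
(23,26,53): 23+26 ≤ 53 → not valid
(9,31,37): 9+31 > 37 → valid
(9,31,39): 9+31 > 39 → valid
(10,30,42): 10+30 ≤ 42 → not valid
(11,36,50): 11+36 ≤ 50 → not valid
3 of the 8 triples form a triangle.

3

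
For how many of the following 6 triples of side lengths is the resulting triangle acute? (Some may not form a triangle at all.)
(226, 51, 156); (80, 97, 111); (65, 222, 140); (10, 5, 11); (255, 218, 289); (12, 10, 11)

4

(226,51,156): 51+156 ≤ 226, not a triangle
(80,97,111): 80²+97² = 15809 > 12321 = 111² → acute
(65,222,140): 65+140 ≤ 222, not a triangle
(10,5,11): 5²+10² = 125 > 121 = 11² → acute
(255,218,289): 218²+255² = 112549 > 83521 = 289² → acute
(12,10,11): 10²+11² = 221 > 144 = 12² → acute
4 of the 6 are acute.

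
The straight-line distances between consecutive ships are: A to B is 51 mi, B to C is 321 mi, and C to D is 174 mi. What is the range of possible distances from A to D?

The maximum is all hops collinear in one direction: 51 + 321 + 174 = 546.
The longest hop is 321; the others sum to 225. Folding the others back against it leaves at least 321 − 225 = 96.

96 ≤ AD ≤ 546 mi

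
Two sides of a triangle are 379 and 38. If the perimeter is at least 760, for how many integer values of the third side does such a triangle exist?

Triangle inequality: 341 < x < 417. Perimeter ≥ 760 gives x ≥ 760 − 379 − 38 = 343.
So 343 ≤ x < 417; integers 343 through 416: 74 values.

74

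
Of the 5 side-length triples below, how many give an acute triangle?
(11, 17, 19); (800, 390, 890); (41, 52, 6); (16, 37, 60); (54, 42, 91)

1

(11,17,19): 11²+17² = 410 > 361 = 19² → acute
(800,390,890): 390²+800² = 792100 = 890² → right
(41,52,6): 6+41 ≤ 52, not a triangle
(16,37,60): 16+37 ≤ 60, not a triangle
(54,42,91): 42²+54² = 4680 < 8281 = 91² → obtuse
1 of the 5 is acute.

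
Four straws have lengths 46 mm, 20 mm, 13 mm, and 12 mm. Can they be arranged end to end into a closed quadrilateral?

No

For a quadrilateral, each side must be shorter than the sum of the others.
Here the longest side is 46, but the remaining 3 sides sum to only 45.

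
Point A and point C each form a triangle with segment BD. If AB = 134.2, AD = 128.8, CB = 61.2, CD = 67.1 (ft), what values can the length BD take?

5.9 < BD < 128.3

From triangle ABD: |134.2 − 128.8| < BD < 134.2 + 128.8, i.e. 5.4 < BD < 263.0.
From triangle CBD: 5.9 < BD < 128.3.
Both must hold, so BD lies in the intersection.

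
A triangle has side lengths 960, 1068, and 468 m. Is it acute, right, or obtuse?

Compare the square of the longest side to the sum of squares of the other two: 468² + 960² = 1140624 = 1068².

right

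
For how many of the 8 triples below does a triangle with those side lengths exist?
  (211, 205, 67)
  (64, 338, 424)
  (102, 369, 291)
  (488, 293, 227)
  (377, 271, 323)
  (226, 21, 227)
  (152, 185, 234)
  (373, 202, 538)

(67,205,211): 67+205 > 211 → valid
(64,338,424): 64+338 ≤ 424 → not valid
(102,291,369): 102+291 > 369 → valid
(227,293,488): 227+293 > 488 → valid
(271,323,377): 271+323 > 377 → valid
(21,226,227): 21+226 > 227 → valid
(152,185,234): 152+185 > 234 → valid
(202,373,538): 202+373 > 538 → valid
7 of the 8 triples form a triangle.

7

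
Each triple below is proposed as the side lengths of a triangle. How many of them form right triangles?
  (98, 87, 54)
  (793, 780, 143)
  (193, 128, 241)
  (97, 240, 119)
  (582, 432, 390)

(98,87,54): 54²+87² = 10485 > 9604 = 98² → acute
(793,780,143): 143²+780² = 628849 = 793² → right
(193,128,241): 128²+193² = 53633 < 58081 = 241² → obtuse
(97,240,119): 97+119 ≤ 240, not a triangle
(582,432,390): 390²+432² = 338724 = 582² → right
2 of the 5 are right.

2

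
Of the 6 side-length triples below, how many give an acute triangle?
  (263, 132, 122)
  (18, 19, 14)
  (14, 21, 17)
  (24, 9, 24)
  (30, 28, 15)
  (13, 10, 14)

(263,132,122): 122+132 ≤ 263, not a triangle
(18,19,14): 14²+18² = 520 > 361 = 19² → acute
(14,21,17): 14²+17² = 485 > 441 = 21² → acute
(24,9,24): 9²+24² = 657 > 576 = 24² → acute
(30,28,15): 15²+28² = 1009 > 900 = 30² → acute
(13,10,14): 10²+13² = 269 > 196 = 14² → acute
5 of the 6 are acute.

5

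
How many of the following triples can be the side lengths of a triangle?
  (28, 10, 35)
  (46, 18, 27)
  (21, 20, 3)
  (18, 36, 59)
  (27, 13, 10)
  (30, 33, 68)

(10,28,35): 10+28 > 35 → valid
(18,27,46): 18+27 ≤ 46 → not valid
(3,20,21): 3+20 > 21 → valid
(18,36,59): 18+36 ≤ 59 → not valid
(10,13,27): 10+13 ≤ 27 → not valid
(30,33,68): 30+33 ≤ 68 → not valid
2 of the 6 triples form a triangle.

2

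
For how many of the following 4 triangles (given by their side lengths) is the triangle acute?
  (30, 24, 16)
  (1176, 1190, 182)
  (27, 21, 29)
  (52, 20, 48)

1

(30,24,16): 16²+24² = 832 < 900 = 30² → obtuse
(1176,1190,182): 182²+1176² = 1416100 = 1190² → right
(27,21,29): 21²+27² = 1170 > 841 = 29² → acute
(52,20,48): 20²+48² = 2704 = 52² → right
1 of the 4 is acute.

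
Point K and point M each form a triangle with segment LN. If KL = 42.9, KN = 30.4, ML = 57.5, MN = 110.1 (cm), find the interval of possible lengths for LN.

52.6 < LN < 73.3

From triangle KLN: |42.9 − 30.4| < LN < 42.9 + 30.4, i.e. 12.5 < LN < 73.3.
From triangle MLN: 52.6 < LN < 167.6.
Both must hold, so LN lies in the intersection.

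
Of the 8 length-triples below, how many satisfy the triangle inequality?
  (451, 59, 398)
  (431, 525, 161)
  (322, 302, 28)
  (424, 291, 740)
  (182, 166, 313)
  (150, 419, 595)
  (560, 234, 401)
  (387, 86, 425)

6

(59,398,451): 59+398 > 451 → valid
(161,431,525): 161+431 > 525 → valid
(28,302,322): 28+302 > 322 → valid
(291,424,740): 291+424 ≤ 740 → not valid
(166,182,313): 166+182 > 313 → valid
(150,419,595): 150+419 ≤ 595 → not valid
(234,401,560): 234+401 > 560 → valid
(86,387,425): 86+387 > 425 → valid
6 of the 8 triples form a triangle.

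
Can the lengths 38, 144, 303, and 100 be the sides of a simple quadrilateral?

No

For a quadrilateral, each side must be shorter than the sum of the others.
Here the longest side is 303, but the remaining 3 sides sum to only 282.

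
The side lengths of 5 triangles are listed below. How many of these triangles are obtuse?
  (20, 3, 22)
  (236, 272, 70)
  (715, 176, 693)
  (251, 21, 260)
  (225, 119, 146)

(20,3,22): 3²+20² = 409 < 484 = 22² → obtuse
(236,272,70): 70²+236² = 60596 < 73984 = 272² → obtuse
(715,176,693): 176²+693² = 511225 = 715² → right
(251,21,260): 21²+251² = 63442 < 67600 = 260² → obtuse
(225,119,146): 119²+146² = 35477 < 50625 = 225² → obtuse
4 of the 5 are obtuse.

4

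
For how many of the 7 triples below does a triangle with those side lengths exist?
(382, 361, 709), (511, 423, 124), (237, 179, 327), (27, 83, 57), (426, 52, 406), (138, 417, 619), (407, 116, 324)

6

(361,382,709): 361+382 > 709 → valid
(124,423,511): 124+423 > 511 → valid
(179,237,327): 179+237 > 327 → valid
(27,57,83): 27+57 > 83 → valid
(52,406,426): 52+406 > 426 → valid
(138,417,619): 138+417 ≤ 619 → not valid
(116,324,407): 116+324 > 407 → valid
6 of the 7 triples form a triangle.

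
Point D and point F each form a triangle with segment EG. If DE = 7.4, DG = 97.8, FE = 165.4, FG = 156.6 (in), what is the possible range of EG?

From triangle DEG: |7.4 − 97.8| < EG < 7.4 + 97.8, i.e. 90.4 < EG < 105.2.
From triangle FEG: 8.8 < EG < 322.0.
Both must hold, so EG lies in the intersection.

90.4 < EG < 105.2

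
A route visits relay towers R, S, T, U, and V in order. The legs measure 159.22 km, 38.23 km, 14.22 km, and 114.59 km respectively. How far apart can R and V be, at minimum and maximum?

0 ≤ RV ≤ 326.26 km

The maximum is all hops collinear in one direction: 159.22 + 38.23 + 14.22 + 114.59 = 326.26.
The longest hop is 159.22; the others sum to 167.04. Since 159.22 ≤ 167.04, the path can fold back on itself completely, so the minimum distance is 0.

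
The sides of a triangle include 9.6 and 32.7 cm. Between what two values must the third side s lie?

By the triangle inequality, s must be less than 9.6 + 32.7 = 42.3 and greater than |9.6 − 32.7| = 23.1.

23.1 < s < 42.3 (cm)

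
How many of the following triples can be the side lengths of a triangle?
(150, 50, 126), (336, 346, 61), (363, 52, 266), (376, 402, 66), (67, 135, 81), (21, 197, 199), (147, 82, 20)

5

(50,126,150): 50+126 > 150 → valid
(61,336,346): 61+336 > 346 → valid
(52,266,363): 52+266 ≤ 363 → not valid
(66,376,402): 66+376 > 402 → valid
(67,81,135): 67+81 > 135 → valid
(21,197,199): 21+197 > 199 → valid
(20,82,147): 20+82 ≤ 147 → not valid
5 of the 7 triples form a triangle.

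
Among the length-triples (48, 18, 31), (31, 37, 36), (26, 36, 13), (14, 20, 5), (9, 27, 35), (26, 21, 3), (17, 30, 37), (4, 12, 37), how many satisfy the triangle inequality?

(18,31,48): 18+31 > 48 → valid
(31,36,37): 31+36 > 37 → valid
(13,26,36): 13+26 > 36 → valid
(5,14,20): 5+14 ≤ 20 → not valid
(9,27,35): 9+27 > 35 → valid
(3,21,26): 3+21 ≤ 26 → not valid
(17,30,37): 17+30 > 37 → valid
(4,12,37): 4+12 ≤ 37 → not valid
5 of the 8 triples form a triangle.

5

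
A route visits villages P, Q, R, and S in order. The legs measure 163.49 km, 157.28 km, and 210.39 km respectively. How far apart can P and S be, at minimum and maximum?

0 ≤ PS ≤ 531.16 km

The maximum is all hops collinear in one direction: 163.49 + 157.28 + 210.39 = 531.16.
The longest hop is 210.39; the others sum to 320.77. Since 210.39 ≤ 320.77, the path can fold back on itself completely, so the minimum distance is 0.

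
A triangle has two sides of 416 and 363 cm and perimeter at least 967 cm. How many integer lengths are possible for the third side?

591

Triangle inequality: 53 < x < 779. Perimeter ≥ 967 gives x ≥ 967 − 416 − 363 = 188.
So 188 ≤ x < 779; integers 188 through 778: 591 values.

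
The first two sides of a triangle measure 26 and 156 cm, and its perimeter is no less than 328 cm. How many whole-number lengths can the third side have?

Triangle inequality: 130 < x < 182. Perimeter ≥ 328 gives x ≥ 328 − 26 − 156 = 146.
So 146 ≤ x < 182; integers 146 through 181: 36 values.

36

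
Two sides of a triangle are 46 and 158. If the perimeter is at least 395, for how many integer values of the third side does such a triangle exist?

Triangle inequality: 112 < x < 204. Perimeter ≥ 395 gives x ≥ 395 − 46 − 158 = 191.
So 191 ≤ x < 204; integers 191 through 203: 13 values.

13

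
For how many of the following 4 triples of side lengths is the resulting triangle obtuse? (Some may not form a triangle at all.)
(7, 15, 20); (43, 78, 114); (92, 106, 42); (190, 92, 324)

3

(7,15,20): 7²+15² = 274 < 400 = 20² → obtuse
(43,78,114): 43²+78² = 7933 < 12996 = 114² → obtuse
(92,106,42): 42²+92² = 10228 < 11236 = 106² → obtuse
(190,92,324): 92+190 ≤ 324, not a triangle
3 of the 4 are obtuse.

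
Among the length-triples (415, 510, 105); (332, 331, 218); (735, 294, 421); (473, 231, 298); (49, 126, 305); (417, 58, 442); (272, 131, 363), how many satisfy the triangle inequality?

(105,415,510): 105+415 > 510 → valid
(218,331,332): 218+331 > 332 → valid
(294,421,735): 294+421 ≤ 735 → not valid
(231,298,473): 231+298 > 473 → valid
(49,126,305): 49+126 ≤ 305 → not valid
(58,417,442): 58+417 > 442 → valid
(131,272,363): 131+272 > 363 → valid
5 of the 7 triples form a triangle.

5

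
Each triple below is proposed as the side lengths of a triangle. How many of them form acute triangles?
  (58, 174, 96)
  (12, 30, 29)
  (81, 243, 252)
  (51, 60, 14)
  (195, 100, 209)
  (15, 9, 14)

(58,174,96): 58+96 ≤ 174, not a triangle
(12,30,29): 12²+29² = 985 > 900 = 30² → acute
(81,243,252): 81²+243² = 65610 > 63504 = 252² → acute
(51,60,14): 14²+51² = 2797 < 3600 = 60² → obtuse
(195,100,209): 100²+195² = 48025 > 43681 = 209² → acute
(15,9,14): 9²+14² = 277 > 225 = 15² → acute
4 of the 6 are acute.

4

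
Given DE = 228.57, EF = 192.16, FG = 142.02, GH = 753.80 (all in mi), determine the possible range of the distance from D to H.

The maximum is all hops collinear in one direction: 228.57 + 192.16 + 142.02 + 753.80 = 1316.55.
The longest hop is 753.80; the others sum to 562.75. Folding the others back against it leaves at least 753.80 − 562.75 = 191.05.

191.05 ≤ DH ≤ 1316.55 mi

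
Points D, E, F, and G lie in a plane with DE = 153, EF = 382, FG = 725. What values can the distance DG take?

The maximum is all hops collinear in one direction: 153 + 382 + 725 = 1260.
The longest hop is 725; the others sum to 535. Folding the others back against it leaves at least 725 − 535 = 190.

190 ≤ DG ≤ 1260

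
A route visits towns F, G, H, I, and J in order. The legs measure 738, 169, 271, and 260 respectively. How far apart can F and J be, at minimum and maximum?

The maximum is all hops collinear in one direction: 738 + 169 + 271 + 260 = 1438.
The longest hop is 738; the others sum to 700. Folding the others back against it leaves at least 738 − 700 = 38.

38 ≤ FJ ≤ 1438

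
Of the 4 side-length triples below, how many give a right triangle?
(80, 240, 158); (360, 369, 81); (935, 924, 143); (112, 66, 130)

(80,240,158): 80+158 ≤ 240, not a triangle
(360,369,81): 81²+360² = 136161 = 369² → right
(935,924,143): 143²+924² = 874225 = 935² → right
(112,66,130): 66²+112² = 16900 = 130² → right
3 of the 4 are right.

3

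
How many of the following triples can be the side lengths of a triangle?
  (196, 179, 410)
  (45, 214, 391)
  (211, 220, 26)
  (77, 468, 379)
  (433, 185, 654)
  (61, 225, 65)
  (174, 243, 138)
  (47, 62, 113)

2

(179,196,410): 179+196 ≤ 410 → not valid
(45,214,391): 45+214 ≤ 391 → not valid
(26,211,220): 26+211 > 220 → valid
(77,379,468): 77+379 ≤ 468 → not valid
(185,433,654): 185+433 ≤ 654 → not valid
(61,65,225): 61+65 ≤ 225 → not valid
(138,174,243): 138+174 > 243 → valid
(47,62,113): 47+62 ≤ 113 → not valid
2 of the 8 triples form a triangle.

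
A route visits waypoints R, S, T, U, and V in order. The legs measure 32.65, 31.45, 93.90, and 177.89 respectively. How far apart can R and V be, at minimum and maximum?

The maximum is all hops collinear in one direction: 32.65 + 31.45 + 93.90 + 177.89 = 335.89.
The longest hop is 177.89; the others sum to 158.00. Folding the others back against it leaves at least 177.89 − 158.00 = 19.89.

19.89 ≤ RV ≤ 335.89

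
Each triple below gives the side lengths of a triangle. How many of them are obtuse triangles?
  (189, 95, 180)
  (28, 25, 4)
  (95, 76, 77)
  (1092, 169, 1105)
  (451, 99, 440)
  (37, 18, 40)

1

(189,95,180): 95²+180² = 41425 > 35721 = 189² → acute
(28,25,4): 4²+25² = 641 < 784 = 28² → obtuse
(95,76,77): 76²+77² = 11705 > 9025 = 95² → acute
(1092,169,1105): 169²+1092² = 1221025 = 1105² → right
(451,99,440): 99²+440² = 203401 = 451² → right
(37,18,40): 18²+37² = 1693 > 1600 = 40² → acute
1 of the 6 is obtuse.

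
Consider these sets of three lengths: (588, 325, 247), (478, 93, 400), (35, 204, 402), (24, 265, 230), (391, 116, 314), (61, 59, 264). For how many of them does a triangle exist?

(247,325,588): 247+325 ≤ 588 → not valid
(93,400,478): 93+400 > 478 → valid
(35,204,402): 35+204 ≤ 402 → not valid
(24,230,265): 24+230 ≤ 265 → not valid
(116,314,391): 116+314 > 391 → valid
(59,61,264): 59+61 ≤ 264 → not valid
2 of the 6 triples form a triangle.

2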